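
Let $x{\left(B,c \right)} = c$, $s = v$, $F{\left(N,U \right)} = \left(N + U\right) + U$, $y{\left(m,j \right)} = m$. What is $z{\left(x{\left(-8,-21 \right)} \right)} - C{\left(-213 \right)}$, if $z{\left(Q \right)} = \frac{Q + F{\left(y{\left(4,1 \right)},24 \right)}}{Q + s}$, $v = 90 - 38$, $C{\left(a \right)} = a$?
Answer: $214$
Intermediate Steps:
$F{\left(N,U \right)} = N + 2 U$
$v = 52$ ($v = 90 - 38 = 52$)
$s = 52$
$z{\left(Q \right)} = 1$ ($z{\left(Q \right)} = \frac{Q + \left(4 + 2 \cdot 24\right)}{Q + 52} = \frac{Q + \left(4 + 48\right)}{52 + Q} = \frac{Q + 52}{52 + Q} = \frac{52 + Q}{52 + Q} = 1$)
$z{\left(x{\left(-8,-21 \right)} \right)} - C{\left(-213 \right)} = 1 - -213 = 1 + 213 = 214$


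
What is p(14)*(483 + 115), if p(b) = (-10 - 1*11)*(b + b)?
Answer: -351624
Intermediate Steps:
p(b) = -42*b (p(b) = (-10 - 11)*(2*b) = -42*b)
p(14)*(483 + 115) = (-42*14)*(483 + 115) = -588*598 = -351624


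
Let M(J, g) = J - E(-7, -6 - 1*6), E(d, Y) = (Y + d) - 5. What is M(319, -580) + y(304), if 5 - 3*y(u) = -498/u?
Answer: 157417/456 ≈ 345.21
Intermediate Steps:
E(d, Y) = -5 + Y + d
y(u) = 5/3 + 166/u (y(u) = 5/3 - (-166)/u = 5/3 + 166/u)
M(J, g) = 24 + J (M(J, g) = J - (-5 + (-6 - 1*6) - 7) = J - (-5 + (-6 - 6) - 7) = J - (-5 - 12 - 7) = J - 1*(-24) = J + 24 = 24 + J)
M(319, -580) + y(304) = (24 + 319) + (5/3 + 166/304) = 343 + (5/3 + 166*(1/304)) = 343 + (5/3 + 83/152) = 343 + 1009/456 = 157417/456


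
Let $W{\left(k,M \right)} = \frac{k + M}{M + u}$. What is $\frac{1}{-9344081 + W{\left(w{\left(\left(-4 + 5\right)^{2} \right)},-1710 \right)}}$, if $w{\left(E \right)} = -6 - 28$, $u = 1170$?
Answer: $- \frac{135}{1261450499} \approx -1.0702 \cdot 10^{-7}$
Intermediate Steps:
$w{\left(E \right)} = -34$
$W{\left(k,M \right)} = \frac{M + k}{1170 + M}$ ($W{\left(k,M \right)} = \frac{k + M}{M + 1170} = \frac{M + k}{1170 + M}$)
$\frac{1}{-9344081 + W{\left(w{\left(\left(-4 + 5\right)^{2} \right)},-1710 \right)}} = \frac{1}{-9344081 + \frac{-1710 - 34}{1170 - 1710}} = \frac{1}{-9344081 + \frac{1}{-540} \left(-1744\right)} = \frac{1}{-9344081 - - \frac{436}{135}} = \frac{1}{-9344081 + \frac{436}{135}} = \frac{1}{- \frac{1261450499}{135}} = - \frac{135}{1261450499}$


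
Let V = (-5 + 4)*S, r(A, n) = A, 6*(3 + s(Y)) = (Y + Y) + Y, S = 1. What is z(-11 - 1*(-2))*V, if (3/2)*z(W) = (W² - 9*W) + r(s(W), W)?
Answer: -103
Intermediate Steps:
s(Y) = -3 + Y/2 (s(Y) = -3 + ((Y + Y) + Y)/6 = -3 + (2*Y + Y)/6 = -3 + (3*Y)/6 = -3 + Y/2)
V = -1 (V = (-5 + 4)*1 = -1*1 = -1)
z(W) = -2 - 17*W/3 + 2*W²/3 (z(W) = 2*((W² - 9*W) + (-3 + W/2))/3 = 2*(-3 + W² - 17*W/2)/3 = -2 - 17*W/3 + 2*W²/3)
z(-11 - 1*(-2))*V = (-2 - 17*(-11 - 1*(-2))/3 + 2*(-11 - 1*(-2))²/3)*(-1) = (-2 - 17*(-11 + 2)/3 + 2*(-11 + 2)²/3)*(-1) = (-2 - 17/3*(-9) + (⅔)*(-9)²)*(-1) = (-2 + 51 + (⅔)*81)*(-1) = (-2 + 51 + 54)*(-1) = 103*(-1) = -103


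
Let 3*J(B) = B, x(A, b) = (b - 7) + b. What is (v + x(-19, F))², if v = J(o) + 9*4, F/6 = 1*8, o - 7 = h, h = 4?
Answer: 148996/9 ≈ 16555.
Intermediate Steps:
o = 11 (o = 7 + 4 = 11)
F = 48 (F = 6*(1*8) = 6*8 = 48)
x(A, b) = -7 + 2*b (x(A, b) = (-7 + b) + b = -7 + 2*b)
J(B) = B/3
v = 119/3 (v = (⅓)*11 + 9*4 = 11/3 + 36 = 119/3 ≈ 39.667)
(v + x(-19, F))² = (119/3 + (-7 + 2*48))² = (119/3 + (-7 + 96))² = (119/3 + 89)² = (386/3)² = 148996/9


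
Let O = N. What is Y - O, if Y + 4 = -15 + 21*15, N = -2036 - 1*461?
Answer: 2793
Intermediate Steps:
N = -2497 (N = -2036 - 461 = -2497)
O = -2497
Y = 296 (Y = -4 + (-15 + 21*15) = -4 + (-15 + 315) = -4 + 300 = 296)
Y - O = 296 - 1*(-2497) = 296 + 2497 = 2793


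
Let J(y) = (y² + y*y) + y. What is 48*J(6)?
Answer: 3744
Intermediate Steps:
J(y) = y + 2*y² (J(y) = (y² + y²) + y = 2*y² + y = y + 2*y²)
48*J(6) = 48*(6*(1 + 2*6)) = 48*(6*(1 + 12)) = 48*(6*13) = 48*78 = 3744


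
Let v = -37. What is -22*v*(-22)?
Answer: -17908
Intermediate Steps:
-22*v*(-22) = -22*(-37)*(-22) = 814*(-22) = -17908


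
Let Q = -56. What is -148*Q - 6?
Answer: 8282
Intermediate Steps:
-148*Q - 6 = -148*(-56) - 6 = 8288 - 6 = 8282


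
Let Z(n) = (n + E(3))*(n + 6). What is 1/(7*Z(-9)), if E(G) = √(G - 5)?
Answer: 3/581 + I*√2/1743 ≈ 0.0051635 + 0.00081137*I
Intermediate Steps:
E(G) = √(-5 + G)
Z(n) = (6 + n)*(n + I*√2) (Z(n) = (n + √(-5 + 3))*(n + 6) = (n + √(-2))*(6 + n) = (n + I*√2)*(6 + n) = (6 + n)*(n + I*√2))
1/(7*Z(-9)) = 1/(7*((-9)² + 6*(-9) + 6*I*√2 + I*(-9)*√2)) = 1/(7*(81 - 54 + 6*I*√2 - 9*I*√2)) = 1/(7*(27 - 3*I*√2)) = 1/(189 - 21*I*√2)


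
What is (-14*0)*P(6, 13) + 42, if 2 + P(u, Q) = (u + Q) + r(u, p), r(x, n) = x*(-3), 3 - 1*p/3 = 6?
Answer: 42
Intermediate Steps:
p = -9 (p = 9 - 3*6 = 9 - 18 = -9)
r(x, n) = -3*x
P(u, Q) = -2 + Q - 2*u (P(u, Q) = -2 + ((u + Q) - 3*u) = -2 + ((Q + u) - 3*u) = -2 + (Q - 2*u) = -2 + Q - 2*u)
(-14*0)*P(6, 13) + 42 = (-14*0)*(-2 + 13 - 2*6) + 42 = 0*(-2 + 13 - 12) + 42 = 0*(-1) + 42 = 0 + 42 = 42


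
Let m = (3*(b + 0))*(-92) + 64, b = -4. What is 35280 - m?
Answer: 34112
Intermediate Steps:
m = 1168 (m = (3*(-4 + 0))*(-92) + 64 = (3*(-4))*(-92) + 64 = -12*(-92) + 64 = 1104 + 64 = 1168)
35280 - m = 35280 - 1*1168 = 35280 - 1168 = 34112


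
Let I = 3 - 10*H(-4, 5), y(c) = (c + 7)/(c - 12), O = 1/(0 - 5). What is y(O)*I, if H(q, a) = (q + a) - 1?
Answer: -102/61 ≈ -1.6721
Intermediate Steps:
H(q, a) = -1 + a + q (H(q, a) = (a + q) - 1 = -1 + a + q)
O = -⅕ (O = 1/(-5) = -⅕ ≈ -0.20000)
y(c) = (7 + c)/(-12 + c)
I = 3 (I = 3 - 10*(-1 + 5 - 4) = 3 - 10*0 = 3 + 0 = 3)
y(O)*I = ((7 - ⅕)/(-12 - ⅕))*3 = ((34/5)/(-61/5))*3 = -5/61*34/5*3 = -34/61*3 = -102/61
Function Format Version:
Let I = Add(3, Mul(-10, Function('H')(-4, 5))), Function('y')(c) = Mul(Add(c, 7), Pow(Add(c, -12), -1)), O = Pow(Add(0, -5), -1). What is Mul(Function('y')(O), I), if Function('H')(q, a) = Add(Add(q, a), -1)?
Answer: Rational(-102, 61) ≈ -1.6721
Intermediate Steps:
Function('H')(q, a) = Add(-1, a, q) (Function('H')(q, a) = Add(Add(a, q), -1) = Add(-1, a, q))
O = Rational(-1, 5) (O = Pow(-5, -1) = Rational(-1, 5) ≈ -0.20000)
Function('y')(c) = Mul(Pow(Add(-12, c), -1), Add(7, c)) (Function('y')(c) = Mul(Add(7, c), Pow(Add(-12, c), -1)) = Mul(Pow(Add(-12, c), -1), Add(7, c)))
I = 3 (I = Add(3, Mul(-10, Add(-1, 5, -4))) = Add(3, Mul(-10, 0)) = Add(3, 0) = 3)
Mul(Function('y')(O), I) = Mul(Mul(Pow(Add(-12, Rational(-1, 5)), -1), Add(7, Rational(-1, 5))), 3) = Mul(Mul(Pow(Rational(-61, 5), -1), Rational(34, 5)), 3) = Mul(Mul(Rational(-5, 61), Rational(34, 5)), 3) = Mul(Rational(-34, 61), 3) = Rational(-102, 61)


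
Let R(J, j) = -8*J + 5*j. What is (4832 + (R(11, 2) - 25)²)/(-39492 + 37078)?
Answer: -15441/2414 ≈ -6.3964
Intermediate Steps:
(4832 + (R(11, 2) - 25)²)/(-39492 + 37078) = (4832 + ((-8*11 + 5*2) - 25)²)/(-39492 + 37078) = (4832 + ((-88 + 10) - 25)²)/(-2414) = (4832 + (-78 - 25)²)*(-1/2414) = (4832 + (-103)²)*(-1/2414) = (4832 + 10609)*(-1/2414) = 15441*(-1/2414) = -15441/2414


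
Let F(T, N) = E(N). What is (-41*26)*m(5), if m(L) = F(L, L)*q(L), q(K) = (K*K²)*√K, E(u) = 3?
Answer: -399750*√5 ≈ -8.9387e+5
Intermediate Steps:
q(K) = K^(7/2) (q(K) = K³*√K = K^(7/2))
F(T, N) = 3
m(L) = 3*L^(7/2)
(-41*26)*m(5) = (-41*26)*(3*5^(7/2)) = -3198*125*√5 = -399750*√5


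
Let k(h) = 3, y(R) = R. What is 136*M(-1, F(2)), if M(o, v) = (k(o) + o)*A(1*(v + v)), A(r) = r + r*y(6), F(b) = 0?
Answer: 0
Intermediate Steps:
A(r) = 7*r (A(r) = r + r*6 = r + 6*r = 7*r)
M(o, v) = 14*v*(3 + o) (M(o, v) = (3 + o)*(7*(1*(v + v))) = (3 + o)*(7*(1*(2*v))) = (3 + o)*(7*(2*v)) = (3 + o)*(14*v) = 14*v*(3 + o))
136*M(-1, F(2)) = 136*(14*0*(3 - 1)) = 136*(14*0*2) = 136*0 = 0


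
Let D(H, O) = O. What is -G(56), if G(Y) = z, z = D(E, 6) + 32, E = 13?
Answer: -38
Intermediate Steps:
z = 38 (z = 6 + 32 = 38)
G(Y) = 38
-G(56) = -1*38 = -38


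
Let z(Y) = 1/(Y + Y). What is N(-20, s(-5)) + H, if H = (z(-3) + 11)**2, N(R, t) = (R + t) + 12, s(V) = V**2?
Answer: 4837/36 ≈ 134.36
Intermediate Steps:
z(Y) = 1/(2*Y)
N(R, t) = 12 + R + t
H = 4225/36 (H = ((1/2)/(-3) + 11)**2 = ((1/2)*(-1/3) + 11)**2 = (-1/6 + 11)**2 = (65/6)**2 = 4225/36 ≈ 117.36)
N(-20, s(-5)) + H = (12 - 20 + (-5)**2) + 4225/36 = (12 - 20 + 25) + 4225/36 = 17 + 4225/36 = 4837/36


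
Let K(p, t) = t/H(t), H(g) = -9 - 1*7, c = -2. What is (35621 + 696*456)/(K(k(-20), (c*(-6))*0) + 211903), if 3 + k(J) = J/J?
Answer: 352997/211903 ≈ 1.6658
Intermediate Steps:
H(g) = -16 (H(g) = -9 - 7 = -16)
k(J) = -2 (k(J) = -3 + J/J = -3 + 1 = -2)
K(p, t) = -t/16 (K(p, t) = t/(-16) = t*(-1/16) = -t/16)
(35621 + 696*456)/(K(k(-20), (c*(-6))*0) + 211903) = (35621 + 696*456)/(-(-2*(-6))*0/16 + 211903) = (35621 + 317376)/(-3*0/4 + 211903) = 352997/(-1/16*0 + 211903) = 352997/(0 + 211903) = 352997/211903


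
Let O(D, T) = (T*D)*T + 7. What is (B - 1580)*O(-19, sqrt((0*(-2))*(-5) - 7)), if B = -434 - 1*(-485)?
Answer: -214060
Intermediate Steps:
B = 51 (B = -434 + 485 = 51)
O(D, T) = 7 + D*T**2 (O(D, T) = (D*T)*T + 7 = D*T**2 + 7 = 7 + D*T**2)
(B - 1580)*O(-19, sqrt((0*(-2))*(-5) - 7)) = (51 - 1580)*(7 - 19*(sqrt((0*(-2))*(-5) - 7))**2) = -1529*(7 - 19*(sqrt(0*(-5) - 7))**2) = -1529*(7 - 19*(sqrt(0 - 7))**2) = -1529*(7 - 19*(sqrt(-7))**2) = -1529*(7 - 19*(I*sqrt(7))**2) = -1529*(7 - 19*(-7)) = -1529*(7 + 133) = -1529*140 = -214060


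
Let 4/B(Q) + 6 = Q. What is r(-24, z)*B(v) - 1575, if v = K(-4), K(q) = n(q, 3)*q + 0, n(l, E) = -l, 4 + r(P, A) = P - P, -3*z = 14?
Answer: -17317/11 ≈ -1574.3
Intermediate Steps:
z = -14/3 (z = -⅓*14 = -14/3 ≈ -4.6667)
r(P, A) = -4 (r(P, A) = -4 + (P - P) = -4 + 0 = -4)
K(q) = -q² (K(q) = (-q)*q + 0 = -q² + 0 = -q²)
v = -16 (v = -1*(-4)² = -1*16 = -16)
B(Q) = 4/(-6 + Q)
r(-24, z)*B(v) - 1575 = -16/(-6 - 16) - 1575 = -16/(-22) - 1575 = -16*(-1)/22 - 1575 = -4*(-2/11) - 1575 = 8/11 - 1575 = -17317/11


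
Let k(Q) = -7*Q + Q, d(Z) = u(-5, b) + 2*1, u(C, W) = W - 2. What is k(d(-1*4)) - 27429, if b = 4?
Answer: -27453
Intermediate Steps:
u(C, W) = -2 + W
d(Z) = 4 (d(Z) = (-2 + 4) + 2*1 = 2 + 2 = 4)
k(Q) = -6*Q
k(d(-1*4)) - 27429 = -6*4 - 27429 = -24 - 27429 = -27453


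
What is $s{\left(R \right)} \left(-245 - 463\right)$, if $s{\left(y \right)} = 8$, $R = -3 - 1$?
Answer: $-5664$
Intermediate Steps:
$R = -4$ ($R = -3 - 1 = -4$)
$s{\left(R \right)} \left(-245 - 463\right) = 8 \left(-245 - 463\right) = 8 \left(-708\right) = -5664$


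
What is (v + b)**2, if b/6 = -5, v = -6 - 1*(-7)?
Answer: 841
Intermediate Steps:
v = 1 (v = -6 + 7 = 1)
b = -30 (b = 6*(-5) = -30)
(v + b)**2 = (1 - 30)**2 = (-29)**2 = 841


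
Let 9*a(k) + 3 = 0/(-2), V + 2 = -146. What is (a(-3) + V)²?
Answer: 198025/9 ≈ 22003.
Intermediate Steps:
V = -148 (V = -2 - 146 = -148)
a(k) = -⅓ (a(k) = -⅓ + (0/(-2))/9 = -⅓ + (0*(-½))/9 = -⅓ + (⅑)*0 = -⅓ + 0 = -⅓)
(a(-3) + V)² = (-⅓ - 148)² = (-445/3)² = 198025/9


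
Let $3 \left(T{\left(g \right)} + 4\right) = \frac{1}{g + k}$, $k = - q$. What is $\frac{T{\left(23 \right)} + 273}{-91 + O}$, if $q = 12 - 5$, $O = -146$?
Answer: $- \frac{12913}{11376} \approx -1.1351$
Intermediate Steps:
$q = 7$
$k = -7$ ($k = \left(-1\right) 7 = -7$)
$T{\left(g \right)} = -4 + \frac{1}{3 \left(-7 + g\right)}$ ($T{\left(g \right)} = -4 + \frac{1}{3 \left(g - 7\right)} = -4 + \frac{1}{3 \left(-7 + g\right)}$)
$\frac{T{\left(23 \right)} + 273}{-91 + O} = \frac{\frac{85 - 276}{3 \left(-7 + 23\right)} + 273}{-91 - 146} = \frac{\frac{85 - 276}{3 \cdot 16} + 273}{-237} = \left(\frac{1}{3} \cdot \frac{1}{16} \left(-191\right) + 273\right) \left(- \frac{1}{237}\right) = \left(- \frac{191}{48} + 273\right) \left(- \frac{1}{237}\right) = \frac{12913}{48} \left(- \frac{1}{237}\right) = - \frac{12913}{11376}$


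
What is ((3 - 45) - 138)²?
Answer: 32400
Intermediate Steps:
((3 - 45) - 138)² = (-42 - 138)² = (-180)² = 32400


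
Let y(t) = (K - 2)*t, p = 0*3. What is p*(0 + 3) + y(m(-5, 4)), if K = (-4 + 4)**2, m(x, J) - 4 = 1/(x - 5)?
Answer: -39/5 ≈ -7.8000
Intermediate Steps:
m(x, J) = 4 + 1/(-5 + x) (m(x, J) = 4 + 1/(x - 5) = 4 + 1/(-5 + x))
K = 0 (K = 0**2 = 0)
p = 0
y(t) = -2*t (y(t) = (0 - 2)*t = -2*t)
p*(0 + 3) + y(m(-5, 4)) = 0*(0 + 3) - 2*(-19 + 4*(-5))/(-5 - 5) = 0*3 - 2*(-19 - 20)/(-10) = 0 - (-1)*(-39)/5 = 0 - 2*39/10 = 0 - 39/5 = -39/5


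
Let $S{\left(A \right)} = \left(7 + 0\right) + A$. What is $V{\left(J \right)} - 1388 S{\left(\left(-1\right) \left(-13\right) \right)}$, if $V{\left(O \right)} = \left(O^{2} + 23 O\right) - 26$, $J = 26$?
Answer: $-26512$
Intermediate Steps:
$S{\left(A \right)} = 7 + A$
$V{\left(O \right)} = -26 + O^{2} + 23 O$
$V{\left(J \right)} - 1388 S{\left(\left(-1\right) \left(-13\right) \right)} = \left(-26 + 26^{2} + 23 \cdot 26\right) - 1388 \left(7 - -13\right) = \left(-26 + 676 + 598\right) - 1388 \left(7 + 13\right) = 1248 - 27760 = -26512$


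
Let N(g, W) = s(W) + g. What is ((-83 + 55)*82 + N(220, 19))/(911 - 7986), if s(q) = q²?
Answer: 343/1415 ≈ 0.24240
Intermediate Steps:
N(g, W) = g + W² (N(g, W) = W² + g = g + W²)
((-83 + 55)*82 + N(220, 19))/(911 - 7986) = ((-83 + 55)*82 + (220 + 19²))/(911 - 7986) = (-28*82 + (220 + 361))/(-7075) = (-2296 + 581)*(-1/7075) = -1715*(-1/7075) = 343/1415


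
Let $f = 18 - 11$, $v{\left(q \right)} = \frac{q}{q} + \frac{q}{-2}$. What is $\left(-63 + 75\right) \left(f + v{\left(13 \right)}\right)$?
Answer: $18$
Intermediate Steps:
$v{\left(q \right)} = 1 - \frac{q}{2}$ ($v{\left(q \right)} = 1 + q \left(- \frac{1}{2}\right) = 1 - \frac{q}{2}$)
$f = 7$ ($f = 18 - 11 = 7$)
$\left(-63 + 75\right) \left(f + v{\left(13 \right)}\right) = \left(-63 + 75\right) \left(7 + \left(1 - \frac{13}{2}\right)\right) = 12 \left(7 + \left(1 - \frac{13}{2}\right)\right) = 12 \left(7 - \frac{11}{2}\right) = 12 \cdot \frac{3}{2} = 18$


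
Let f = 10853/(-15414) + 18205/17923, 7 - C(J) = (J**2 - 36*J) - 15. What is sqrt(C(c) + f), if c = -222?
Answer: I*sqrt(4369739914553051380314)/276265122 ≈ 239.28*I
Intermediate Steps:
C(J) = 22 - J**2 + 36*J (C(J) = 7 - ((J**2 - 36*J) - 15) = 7 - (-15 + J**2 - 36*J) = 7 + (15 - J**2 + 36*J) = 22 - J**2 + 36*J)
f = 86093551/276265122 (f = 10853*(-1/15414) + 18205*(1/17923) = -10853/15414 + 18205/17923 = 86093551/276265122 ≈ 0.31163)
sqrt(C(c) + f) = sqrt((22 - 1*(-222)**2 + 36*(-222)) + 86093551/276265122) = sqrt((22 - 1*49284 - 7992) + 86093551/276265122) = sqrt((22 - 49284 - 7992) + 86093551/276265122) = sqrt(-57254 + 86093551/276265122) = sqrt(-15817197201437/276265122) = I*sqrt(4369739914553051380314)/276265122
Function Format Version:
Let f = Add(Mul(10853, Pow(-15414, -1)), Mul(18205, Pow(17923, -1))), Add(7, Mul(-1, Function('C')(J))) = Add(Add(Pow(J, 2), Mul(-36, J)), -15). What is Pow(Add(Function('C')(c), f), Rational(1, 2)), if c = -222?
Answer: Mul(Rational(1, 276265122), I, Pow(4369739914553051380314, Rational(1, 2))) ≈ Mul(239.28, I)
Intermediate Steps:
Function('C')(J) = Add(22, Mul(-1, Pow(J, 2)), Mul(36, J)) (Function('C')(J) = Add(7, Mul(-1, Add(Add(Pow(J, 2), Mul(-36, J)), -15))) = Add(7, Mul(-1, Add(-15, Pow(J, 2), Mul(-36, J)))) = Add(7, Add(15, Mul(-1, Pow(J, 2)), Mul(36, J))) = Add(22, Mul(-1, Pow(J, 2)), Mul(36, J)))
f = Rational(86093551, 276265122) (f = Add(Mul(10853, Rational(-1, 15414)), Mul(18205, Rational(1, 17923))) = Add(Rational(-10853, 15414), Rational(18205, 17923)) = Rational(86093551, 276265122) ≈ 0.31163)
Pow(Add(Function('C')(c), f), Rational(1, 2)) = Pow(Add(Add(22, Mul(-1, Pow(-222, 2)), Mul(36, -222)), Rational(86093551, 276265122)), Rational(1, 2)) = Pow(Add(Add(22, Mul(-1, 49284), -7992), Rational(86093551, 276265122)), Rational(1, 2)) = Pow(Add(Add(22, -49284, -7992), Rational(86093551, 276265122)), Rational(1, 2)) = Pow(Add(-57254, Rational(86093551, 276265122)), Rational(1, 2)) = Pow(Rational(-15817197201437, 276265122), Rational(1, 2)) = Mul(Rational(1, 276265122), I, Pow(4369739914553051380314, Rational(1, 2)))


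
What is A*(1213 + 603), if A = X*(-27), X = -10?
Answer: 490320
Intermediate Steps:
A = 270 (A = -10*(-27) = 270)
A*(1213 + 603) = 270*(1213 + 603) = 270*1816 = 490320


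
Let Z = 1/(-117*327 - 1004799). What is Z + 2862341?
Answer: 2985587678777/1043058 ≈ 2.8623e+6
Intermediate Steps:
Z = -1/1043058 (Z = 1/(-38259 - 1004799) = 1/(-1043058) = -1/1043058 ≈ -9.5872e-7)
Z + 2862341 = -1/1043058 + 2862341 = 2985587678777/1043058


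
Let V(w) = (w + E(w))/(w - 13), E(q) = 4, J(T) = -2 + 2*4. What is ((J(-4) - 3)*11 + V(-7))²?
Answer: 439569/400 ≈ 1098.9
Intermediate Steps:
J(T) = 6 (J(T) = -2 + 8 = 6)
V(w) = (4 + w)/(-13 + w) (V(w) = (w + 4)/(w - 13) = (4 + w)/(-13 + w))
((J(-4) - 3)*11 + V(-7))² = ((6 - 3)*11 + (4 - 7)/(-13 - 7))² = (3*11 - 3/(-20))² = (33 - 1/20*(-3))² = (33 + 3/20)² = (663/20)² = 439569/400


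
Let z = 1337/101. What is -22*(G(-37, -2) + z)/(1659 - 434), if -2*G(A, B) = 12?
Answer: -16082/123725 ≈ -0.12998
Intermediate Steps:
G(A, B) = -6 (G(A, B) = -½*12 = -6)
z = 1337/101 (z = 1337*(1/101) = 1337/101 ≈ 13.238)
-22*(G(-37, -2) + z)/(1659 - 434) = -22*(-6 + 1337/101)/(1659 - 434) = -16082/(101*1225) = -22*731/123725 = -16082/123725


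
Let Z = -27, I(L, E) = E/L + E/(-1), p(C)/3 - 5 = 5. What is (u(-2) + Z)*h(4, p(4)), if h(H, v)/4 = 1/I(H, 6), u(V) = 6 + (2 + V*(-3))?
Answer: 104/9 ≈ 11.556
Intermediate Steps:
p(C) = 30 (p(C) = 15 + 3*5 = 15 + 15 = 30)
I(L, E) = -E + E/L (I(L, E) = E/L + E*(-1) = E/L - E = -E + E/L)
u(V) = 8 - 3*V (u(V) = 6 + (2 - 3*V) = 8 - 3*V)
h(H, v) = 4/(-6 + 6/H) (h(H, v) = 4/(-1*6 + 6/H) = 4/(-6 + 6/H))
(u(-2) + Z)*h(4, p(4)) = ((8 - 3*(-2)) - 27)*(-2*4/(-3 + 3*4)) = ((8 + 6) - 27)*(-2*4/(-3 + 12)) = (14 - 27)*(-2*4/9) = -(-26)*4/9 = -13*(-8/9) = 104/9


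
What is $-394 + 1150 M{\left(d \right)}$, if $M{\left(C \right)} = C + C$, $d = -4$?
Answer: $-9594$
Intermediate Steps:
$M{\left(C \right)} = 2 C$
$-394 + 1150 M{\left(d \right)} = -394 + 1150 \cdot 2 \left(-4\right) = -394 + 1150 \left(-8\right) = -394 - 9200 = -9594$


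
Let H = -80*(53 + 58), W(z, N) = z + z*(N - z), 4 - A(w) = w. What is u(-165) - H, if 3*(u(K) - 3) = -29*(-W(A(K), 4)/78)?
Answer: 49033/9 ≈ 5448.1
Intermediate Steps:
A(w) = 4 - w
H = -8880 (H = -80*111 = -8880)
u(K) = 3 + 29*(1 + K)*(4 - K)/234 (u(K) = 3 + (-29*(-(4 - K)*(1 + 4 - (4 - K))/78))/3 = 3 + (-29*(-(4 - K)*(1 + 4 + (-4 + K))/78))/3 = 3 + (-29*(-(1 + K)*(4 - K)/78))/3 = 3 + (-(-29)*(1 + K)*(4 - K)/78)/3 = 3 + (29*(1 + K)*(4 - K)/78)/3 = 3 + 29*(1 + K)*(4 - K)/234)
u(-165) - H = (3 - 29*(1 - 165)*(-4 - 165)/234) - 1*(-8880) = (3 - 29/234*(-164)*(-169)) + 8880 = (3 - 30914/9) + 8880 = -30887/9 + 8880 = 49033/9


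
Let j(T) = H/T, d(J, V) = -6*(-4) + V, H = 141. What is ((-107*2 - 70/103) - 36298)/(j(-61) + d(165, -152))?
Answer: 229409166/818747 ≈ 280.20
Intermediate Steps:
d(J, V) = 24 + V
j(T) = 141/T
((-107*2 - 70/103) - 36298)/(j(-61) + d(165, -152)) = ((-107*2 - 70/103) - 36298)/(141/(-61) + (24 - 152)) = ((-214 - 70*1/103) - 36298)/(141*(-1/61) - 128) = ((-214 - 70/103) - 36298)/(-141/61 - 128) = (-22112/103 - 36298)/(-7949/61) = -3760806/103*(-61/7949) = 229409166/818747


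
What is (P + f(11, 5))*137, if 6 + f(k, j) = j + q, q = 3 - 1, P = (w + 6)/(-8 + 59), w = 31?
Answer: 12056/51 ≈ 236.39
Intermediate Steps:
P = 37/51 (P = (31 + 6)/(-8 + 59) = 37/51 ≈ 0.72549)
q = 2
f(k, j) = -4 + j (f(k, j) = -6 + (j + 2) = -6 + (2 + j) = -4 + j)
(P + f(11, 5))*137 = (37/51 + (-4 + 5))*137 = (37/51 + 1)*137 = (88/51)*137 = 12056/51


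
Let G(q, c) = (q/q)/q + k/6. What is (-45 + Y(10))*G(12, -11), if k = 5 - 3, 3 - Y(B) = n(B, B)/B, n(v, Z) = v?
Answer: -215/12 ≈ -17.917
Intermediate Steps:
Y(B) = 2 (Y(B) = 3 - B/B = 3 - 1*1 = 3 - 1 = 2)
k = 2
G(q, c) = ⅓ + 1/q (G(q, c) = (q/q)/q + 2/6 = 1/q + 2*(⅙) = 1/q + ⅓ = ⅓ + 1/q)
(-45 + Y(10))*G(12, -11) = (-45 + 2)*((⅓)*(3 + 12)/12) = -43*15/(3*12) = -43*5/12 = -215/12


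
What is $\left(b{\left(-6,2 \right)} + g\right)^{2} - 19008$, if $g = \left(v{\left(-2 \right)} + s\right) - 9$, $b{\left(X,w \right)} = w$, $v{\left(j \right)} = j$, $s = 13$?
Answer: $-18992$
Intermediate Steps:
$g = 2$ ($g = \left(-2 + 13\right) - 9 = 11 - 9 = 2$)
$\left(b{\left(-6,2 \right)} + g\right)^{2} - 19008 = \left(2 + 2\right)^{2} - 19008 = 4^{2} - 19008 = 16 - 19008 = -18992$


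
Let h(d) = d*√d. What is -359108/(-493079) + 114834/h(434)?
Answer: 359108/493079 + 57417*√434/94178 ≈ 13.429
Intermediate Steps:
h(d) = d^(3/2)
-359108/(-493079) + 114834/h(434) = -359108/(-493079) + 114834/(434^(3/2)) = -359108*(-1/493079) + 114834/((434*√434)) = 359108/493079 + 114834*(√434/188356) = 359108/493079 + 57417*√434/94178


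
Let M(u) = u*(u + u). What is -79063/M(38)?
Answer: -79063/2888 ≈ -27.376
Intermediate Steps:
M(u) = 2*u² (M(u) = u*(2*u) = 2*u²)
-79063/M(38) = -79063/(2*38²) = -79063/(2*1444) = -79063/2888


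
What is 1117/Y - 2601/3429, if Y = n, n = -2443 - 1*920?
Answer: -155276/142367 ≈ -1.0907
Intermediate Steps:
n = -3363 (n = -2443 - 920 = -3363)
Y = -3363
1117/Y - 2601/3429 = 1117/(-3363) - 2601/3429 = 1117*(-1/3363) - 2601*1/3429 = -1117/3363 - 289/381 = -155276/142367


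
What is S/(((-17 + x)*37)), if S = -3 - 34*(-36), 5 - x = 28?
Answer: -33/40 ≈ -0.82500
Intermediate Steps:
x = -23 (x = 5 - 1*28 = 5 - 28 = -23)
S = 1221 (S = -3 + 1224 = 1221)
S/(((-17 + x)*37)) = 1221/(((-17 - 23)*37)) = 1221/((-40*37)) = 1221/(-1480) = 1221*(-1/1480) = -33/40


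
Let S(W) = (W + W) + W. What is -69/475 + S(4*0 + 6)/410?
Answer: -1974/19475 ≈ -0.10136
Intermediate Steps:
S(W) = 3*W (S(W) = 2*W + W = 3*W)
-69/475 + S(4*0 + 6)/410 = -69/475 + (3*(4*0 + 6))/410 = -69*1/475 + (3*(0 + 6))*(1/410) = -69/475 + (3*6)*(1/410) = -69/475 + 18*(1/410) = -69/475 + 9/205 = -1974/19475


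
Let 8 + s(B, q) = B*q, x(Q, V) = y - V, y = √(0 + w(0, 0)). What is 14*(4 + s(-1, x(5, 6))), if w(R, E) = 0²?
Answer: 28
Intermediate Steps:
w(R, E) = 0
y = 0 (y = √(0 + 0) = √0 = 0)
x(Q, V) = -V (x(Q, V) = 0 - V = -V)
s(B, q) = -8 + B*q
14*(4 + s(-1, x(5, 6))) = 14*(4 + (-8 - (-1)*6)) = 14*(4 + (-8 - 1*(-6))) = 14*(4 + (-8 + 6)) = 14*(4 - 2) = 14*2 = 28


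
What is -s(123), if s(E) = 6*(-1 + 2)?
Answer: -6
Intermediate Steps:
s(E) = 6 (s(E) = 6*1 = 6)
-s(123) = -1*6 = -6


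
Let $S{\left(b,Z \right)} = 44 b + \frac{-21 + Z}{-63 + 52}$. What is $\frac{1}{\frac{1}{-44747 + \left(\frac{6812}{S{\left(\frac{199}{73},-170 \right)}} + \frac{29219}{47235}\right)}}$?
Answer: $- \frac{77594843299658}{1736027955} \approx -44697.0$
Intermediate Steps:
$S{\left(b,Z \right)} = \frac{21}{11} + 44 b - \frac{Z}{11}$ ($S{\left(b,Z \right)} = 44 b + \frac{-21 + Z}{-11} = 44 b + \left(-21 + Z\right) \left(- \frac{1}{11}\right) = 44 b - \left(- \frac{21}{11} + \frac{Z}{11}\right) = \frac{21}{11} + 44 b - \frac{Z}{11}$)
$\frac{1}{\frac{1}{-44747 + \left(\frac{6812}{S{\left(\frac{199}{73},-170 \right)}} + \frac{29219}{47235}\right)}} = \frac{1}{\frac{1}{-44747 + \left(\frac{6812}{\frac{21}{11} + 44 \cdot \frac{199}{73} - - \frac{170}{11}} + \frac{29219}{47235}\right)}} = \frac{1}{\frac{1}{-44747 + \left(\frac{6812}{\frac{21}{11} + 44 \cdot 199 \cdot \frac{1}{73} + \frac{170}{11}} + 29219 \cdot \frac{1}{47235}\right)}} = \frac{1}{\frac{1}{-44747 + \left(\frac{6812}{\frac{21}{11} + 44 \cdot \frac{199}{73} + \frac{170}{11}} + \frac{29219}{47235}\right)}} = \frac{1}{\frac{1}{-44747 + \left(\frac{6812}{\frac{21}{11} + \frac{8756}{73} + \frac{170}{11}} + \frac{29219}{47235}\right)}} = \frac{1}{\frac{1}{-44747 + \left(\frac{6812}{\frac{110259}{803}} + \frac{29219}{47235}\right)}} = \frac{1}{\frac{1}{-44747 + \left(6812 \cdot \frac{803}{110259} + \frac{29219}{47235}\right)}} = \frac{1}{\frac{1}{-44747 + \left(\frac{5470036}{110259} + \frac{29219}{47235}\right)}} = \frac{1}{\frac{1}{-44747 + \frac{87199602727}{1736027955}}} = \frac{1}{\frac{1}{- \frac{77594843299658}{1736027955}}} = \frac{1}{- \frac{1736027955}{77594843299658}} = - \frac{77594843299658}{1736027955}$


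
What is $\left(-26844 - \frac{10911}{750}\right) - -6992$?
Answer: $- \frac{4966637}{250} \approx -19867.0$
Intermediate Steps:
$\left(-26844 - \frac{10911}{750}\right) - -6992 = \left(-26844 - \frac{3637}{250}\right) + 6992 = - \frac{6714637}{250} + 6992 = - \frac{4966637}{250}$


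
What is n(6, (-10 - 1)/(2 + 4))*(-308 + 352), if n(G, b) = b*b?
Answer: 1331/9 ≈ 147.89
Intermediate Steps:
n(G, b) = b²
n(6, (-10 - 1)/(2 + 4))*(-308 + 352) = ((-10 - 1)/(2 + 4))²*(-308 + 352) = (-11/6)²*44 = (121/36)*44 = 1331/9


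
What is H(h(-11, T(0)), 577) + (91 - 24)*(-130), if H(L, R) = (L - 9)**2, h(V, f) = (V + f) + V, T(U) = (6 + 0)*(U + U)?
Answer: -7749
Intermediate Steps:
T(U) = 12*U (T(U) = 6*(2*U) = 12*U)
h(V, f) = f + 2*V
H(L, R) = (-9 + L)**2
H(h(-11, T(0)), 577) + (91 - 24)*(-130) = (-9 + (12*0 + 2*(-11)))**2 + (91 - 24)*(-130) = (-9 + (0 - 22))**2 + 67*(-130) = (-9 - 22)**2 - 8710 = (-31)**2 - 8710 = 961 - 8710 = -7749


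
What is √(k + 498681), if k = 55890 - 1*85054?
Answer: √469517 ≈ 685.21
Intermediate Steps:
k = -29164 (k = 55890 - 85054 = -29164)
√(k + 498681) = √(-29164 + 498681) = √469517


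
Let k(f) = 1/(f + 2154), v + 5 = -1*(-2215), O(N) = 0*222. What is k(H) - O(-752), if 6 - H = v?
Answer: -1/50 ≈ -0.020000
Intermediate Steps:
O(N) = 0
v = 2210 (v = -5 - 1*(-2215) = -5 + 2215 = 2210)
H = -2204 (H = 6 - 1*2210 = 6 - 2210 = -2204)
k(f) = 1/(2154 + f)
k(H) - O(-752) = 1/(2154 - 2204) - 1*0 = 1/(-50) + 0 = -1/50 + 0 = -1/50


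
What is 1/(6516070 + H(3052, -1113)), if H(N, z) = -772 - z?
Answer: 1/6516411 ≈ 1.5346e-7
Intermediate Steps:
1/(6516070 + H(3052, -1113)) = 1/(6516070 + (-772 - 1*(-1113))) = 1/(6516070 + (-772 + 1113)) = 1/(6516070 + 341) = 1/6516411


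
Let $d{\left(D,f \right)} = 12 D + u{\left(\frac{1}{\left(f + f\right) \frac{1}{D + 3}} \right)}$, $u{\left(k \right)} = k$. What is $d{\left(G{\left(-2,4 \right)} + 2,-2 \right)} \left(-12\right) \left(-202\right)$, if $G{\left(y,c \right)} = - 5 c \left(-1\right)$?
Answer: $624786$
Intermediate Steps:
$G{\left(y,c \right)} = 5 c$
$d{\left(D,f \right)} = 12 D + \frac{3 + D}{2 f}$ ($d{\left(D,f \right)} = 12 D + \frac{1}{\left(f + f\right) \frac{1}{D + 3}} = 12 D + \frac{1}{2 f \frac{1}{3 + D}} = 12 D + \frac{3 + D}{2 f}$)
$d{\left(G{\left(-2,4 \right)} + 2,-2 \right)} \left(-12\right) \left(-202\right) = \frac{3 + \left(5 \cdot 4 + 2\right) + 24 \left(5 \cdot 4 + 2\right) \left(-2\right)}{2 \left(-2\right)} \left(-12\right) \left(-202\right) = \frac{1}{2} \left(- \frac{1}{2}\right) \left(3 + \left(20 + 2\right) + 24 \left(20 + 2\right) \left(-2\right)\right) \left(-12\right) \left(-202\right) = \frac{1}{2} \left(- \frac{1}{2}\right) \left(3 + 22 + 24 \cdot 22 \left(-2\right)\right) \left(-12\right) \left(-202\right) = \frac{1}{2} \left(- \frac{1}{2}\right) \left(3 + 22 - 1056\right) \left(-12\right) \left(-202\right) = \frac{1}{2} \left(- \frac{1}{2}\right) \left(-1031\right) \left(-12\right) \left(-202\right) = \frac{1031}{4} \left(-12\right) \left(-202\right) = \left(-3093\right) \left(-202\right) = 624786$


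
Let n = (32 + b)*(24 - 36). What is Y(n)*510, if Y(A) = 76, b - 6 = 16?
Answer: 38760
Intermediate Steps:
b = 22 (b = 6 + 16 = 22)
n = -648 (n = (32 + 22)*(24 - 36) = 54*(-12) = -648)
Y(n)*510 = 76*510 = 38760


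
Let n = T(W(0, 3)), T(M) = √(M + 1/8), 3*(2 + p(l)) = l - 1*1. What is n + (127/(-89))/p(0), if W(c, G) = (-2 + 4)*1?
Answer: 381/623 + √34/4 ≈ 2.0693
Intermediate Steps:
W(c, G) = 2 (W(c, G) = 2*1 = 2)
p(l) = -7/3 + l/3 (p(l) = -2 + (l - 1*1)/3 = -2 + (l - 1)/3 = -2 + (-1 + l)/3 = -2 + (-⅓ + l/3) = -7/3 + l/3)
T(M) = √(⅛ + M) (T(M) = √(M + ⅛) = √(⅛ + M))
n = √34/4 (n = √(2 + 16*2)/4 = √(2 + 32)/4 = √34/4 ≈ 1.4577)
n + (127/(-89))/p(0) = √34/4 + (127/(-89))/(-7/3 + (⅓)*0) = √34/4 + (127*(-1/89))/(-7/3 + 0) = √34/4 - 127/(89*(-7/3)) = √34/4 - 127/89*(-3/7) = √34/4 + 381/623 = 381/623 + √34/4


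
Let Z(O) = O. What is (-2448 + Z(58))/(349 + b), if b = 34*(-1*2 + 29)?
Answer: -2390/1267 ≈ -1.8863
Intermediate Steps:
b = 918 (b = 34*(-2 + 29) = 34*27 = 918)
(-2448 + Z(58))/(349 + b) = (-2448 + 58)/(349 + 918) = -2390/1267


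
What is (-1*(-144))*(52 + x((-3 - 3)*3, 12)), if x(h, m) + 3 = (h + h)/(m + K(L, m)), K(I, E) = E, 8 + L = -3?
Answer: 6840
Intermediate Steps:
L = -11 (L = -8 - 3 = -11)
x(h, m) = -3 + h/m (x(h, m) = -3 + (h + h)/(m + m) = -3 + (2*h)/((2*m)) = -3 + (2*h)*(1/(2*m)) = -3 + h/m)
(-1*(-144))*(52 + x((-3 - 3)*3, 12)) = (-1*(-144))*(52 + (-3 + ((-3 - 3)*3)/12)) = 144*(52 + (-3 - 6*3*(1/12))) = 144*(52 + (-3 - 18*1/12)) = 144*(52 + (-3 - 3/2)) = 144*(52 - 9/2) = 144*(95/2) = 6840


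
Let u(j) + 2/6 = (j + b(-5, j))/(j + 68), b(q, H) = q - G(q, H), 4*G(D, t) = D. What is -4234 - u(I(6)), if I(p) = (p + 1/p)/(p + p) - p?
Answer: -8166458/1929 ≈ -4233.5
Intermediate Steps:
G(D, t) = D/4
b(q, H) = 3*q/4 (b(q, H) = q - q/4 = 3*q/4)
I(p) = -p + (p + 1/p)/(2*p) (I(p) = (p + 1/p)/((2*p)) - p = (p + 1/p)*(1/(2*p)) - p = (p + 1/p)/(2*p) - p = -p + (p + 1/p)/(2*p))
u(j) = -⅓ + (-15/4 + j)/(68 + j) (u(j) = -⅓ + (j + (¾)*(-5))/(j + 68) = -⅓ + (j - 15/4)/(68 + j) = -⅓ + (-15/4 + j)/(68 + j))
-4234 - u(I(6)) = -4234 - (-317 + 8*(½ + (½)/6² - 1*6))/(12*(68 + (½ + (½)/6² - 1*6))) = -4234 - (-317 + 8*(½ + (½)*(1/36) - 6))/(12*(68 + (½ + (½)*(1/36) - 6))) = -4234 - (-317 + 8*(½ + 1/72 - 6))/(12*(68 + (½ + 1/72 - 6))) = -4234 - (-317 + 8*(-395/72))/(12*(68 - 395/72)) = -4234 - (-317 - 395/9)/(12*4501/72) = -4234 - 72*(-3248)/(12*4501*9) = -4234 - 1*(-928/1929) = -4234 + 928/1929 = -8166458/1929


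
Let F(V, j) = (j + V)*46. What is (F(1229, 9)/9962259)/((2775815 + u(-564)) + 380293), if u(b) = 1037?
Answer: 56948/31452296190555 ≈ 1.8106e-9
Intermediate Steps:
F(V, j) = 46*V + 46*j (F(V, j) = (V + j)*46 = 46*V + 46*j)
(F(1229, 9)/9962259)/((2775815 + u(-564)) + 380293) = ((46*1229 + 46*9)/9962259)/((2775815 + 1037) + 380293) = ((56534 + 414)*(1/9962259))/(2776852 + 380293) = (56948*(1/9962259))/3157145 = (56948/9962259)*(1/3157145) = 56948/31452296190555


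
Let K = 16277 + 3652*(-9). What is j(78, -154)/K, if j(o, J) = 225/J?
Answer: 225/2555014 ≈ 8.8062e-5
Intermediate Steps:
K = -16591 (K = 16277 - 32868 = -16591)
j(78, -154)/K = (225/(-154))/(-16591) = (225*(-1/154))*(-1/16591) = -225/154*(-1/16591) = 225/2555014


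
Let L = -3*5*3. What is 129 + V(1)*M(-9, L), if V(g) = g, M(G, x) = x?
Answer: 84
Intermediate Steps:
L = -45 (L = -15*3 = -45)
129 + V(1)*M(-9, L) = 129 + 1*(-45) = 129 - 45 = 84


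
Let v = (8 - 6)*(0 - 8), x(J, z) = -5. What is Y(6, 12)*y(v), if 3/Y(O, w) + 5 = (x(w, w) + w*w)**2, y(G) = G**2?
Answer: 192/4829 ≈ 0.039760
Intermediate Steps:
v = -16 (v = 2*(-8) = -16)
Y(O, w) = 3/(-5 + (-5 + w**2)**2) (Y(O, w) = 3/(-5 + (-5 + w*w)**2) = 3/(-5 + (-5 + w**2)**2))
Y(6, 12)*y(v) = (3/(-5 + (-5 + 12**2)**2))*(-16)**2 = (3/(-5 + (-5 + 144)**2))*256 = (3/(-5 + 139**2))*256 = (3/(-5 + 19321))*256 = (3/19316)*256 = 192/4829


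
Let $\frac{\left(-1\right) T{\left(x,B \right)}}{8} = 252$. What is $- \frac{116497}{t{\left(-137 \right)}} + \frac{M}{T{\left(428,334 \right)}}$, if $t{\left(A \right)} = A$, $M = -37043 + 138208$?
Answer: $\frac{220998347}{276192} \approx 800.16$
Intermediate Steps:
$T{\left(x,B \right)} = -2016$ ($T{\left(x,B \right)} = \left(-8\right) 252 = -2016$)
$M = 101165$
$- \frac{116497}{t{\left(-137 \right)}} + \frac{M}{T{\left(428,334 \right)}} = - \frac{116497}{-137} + \frac{101165}{-2016} = \left(-116497\right) \left(- \frac{1}{137}\right) + 101165 \left(- \frac{1}{2016}\right) = \frac{116497}{137} - \frac{101165}{2016} = \frac{220998347}{276192}$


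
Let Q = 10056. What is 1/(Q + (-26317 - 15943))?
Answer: -1/32204 ≈ -3.1052e-5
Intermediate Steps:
1/(Q + (-26317 - 15943)) = 1/(10056 + (-26317 - 15943)) = 1/(10056 - 42260) = 1/(-32204) = -1/32204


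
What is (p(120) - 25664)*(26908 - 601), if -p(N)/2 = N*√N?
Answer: -675142848 - 12627360*√30 ≈ -7.4431e+8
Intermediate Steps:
p(N) = -2*N^(3/2) (p(N) = -2*N*√N = -2*N^(3/2))
(p(120) - 25664)*(26908 - 601) = (-480*√30 - 25664)*(26908 - 601) = (-480*√30 - 25664)*26307 = (-25664 - 480*√30)*26307 = -675142848 - 12627360*√30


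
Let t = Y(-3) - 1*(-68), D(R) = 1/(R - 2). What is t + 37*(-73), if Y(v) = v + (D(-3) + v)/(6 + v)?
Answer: -39556/15 ≈ -2637.1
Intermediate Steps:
D(R) = 1/(-2 + R)
Y(v) = v + (-1/5 + v)/(6 + v) (Y(v) = v + (1/(-2 - 3) + v)/(6 + v) = v + (1/(-5) + v)/(6 + v) = v + (-1/5 + v)/(6 + v))
t = 959/15 (t = (-1/5 + (-3)**2 + 7*(-3))/(6 - 3) - 1*(-68) = (-1/5 + 9 - 21)/3 + 68 = (1/3)*(-61/5) + 68 = -61/15 + 68 = 959/15 ≈ 63.933)
t + 37*(-73) = 959/15 + 37*(-73) = 959/15 - 2701 = -39556/15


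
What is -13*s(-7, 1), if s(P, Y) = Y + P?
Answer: 78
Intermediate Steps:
s(P, Y) = P + Y
-13*s(-7, 1) = -13*(-7 + 1) = -13*(-6) = 78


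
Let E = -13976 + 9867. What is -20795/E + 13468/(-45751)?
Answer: 896052033/187990859 ≈ 4.7665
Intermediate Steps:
E = -4109
-20795/E + 13468/(-45751) = -20795/(-4109) + 13468/(-45751) = -20795*(-1/4109) + 13468*(-1/45751) = 20795/4109 - 13468/45751 = 896052033/187990859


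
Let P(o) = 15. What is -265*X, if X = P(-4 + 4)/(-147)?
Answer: 1325/49 ≈ 27.041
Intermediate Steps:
X = -5/49 (X = 15/(-147) = 15*(-1/147) = -5/49 ≈ -0.10204)
-265*X = -265*(-5/49) = 1325/49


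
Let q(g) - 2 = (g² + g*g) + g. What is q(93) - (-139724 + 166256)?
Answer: -9139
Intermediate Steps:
q(g) = 2 + g + 2*g² (q(g) = 2 + ((g² + g*g) + g) = 2 + ((g² + g²) + g) = 2 + (2*g² + g) = 2 + (g + 2*g²) = 2 + g + 2*g²)
q(93) - (-139724 + 166256) = (2 + 93 + 2*93²) - (-139724 + 166256) = (2 + 93 + 2*8649) - 1*26532 = (2 + 93 + 17298) - 26532 = 17393 - 26532 = -9139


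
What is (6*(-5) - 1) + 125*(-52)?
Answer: -6531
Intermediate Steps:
(6*(-5) - 1) + 125*(-52) = (-30 - 1) - 6500 = -31 - 6500 = -6531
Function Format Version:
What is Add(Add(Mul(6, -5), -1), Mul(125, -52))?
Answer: -6531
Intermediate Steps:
Add(Add(Mul(6, -5), -1), Mul(125, -52)) = Add(Add(-30, -1), -6500) = Add(-31, -6500) = -6531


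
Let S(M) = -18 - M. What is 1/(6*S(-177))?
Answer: 1/954 ≈ 0.0010482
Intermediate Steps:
1/(6*S(-177)) = 1/(6*(-18 - 1*(-177))) = 1/(6*(-18 + 177)) = 1/(6*159) = 1/954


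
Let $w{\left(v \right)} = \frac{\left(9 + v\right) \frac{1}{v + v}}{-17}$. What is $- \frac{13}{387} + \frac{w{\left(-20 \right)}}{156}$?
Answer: $- \frac{461099}{13684320} \approx -0.033695$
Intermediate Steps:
$w{\left(v \right)} = - \frac{9 + v}{34 v}$ ($w{\left(v \right)} = \frac{9 + v}{2 v} \left(- \frac{1}{17}\right) = - \frac{9 + v}{34 v}$)
$- \frac{13}{387} + \frac{w{\left(-20 \right)}}{156} = - \frac{13}{387} + \frac{\frac{1}{34} \frac{1}{-20} \left(-9 - -20\right)}{156} = \left(-13\right) \frac{1}{387} + \frac{1}{34} \left(- \frac{1}{20}\right) \left(-9 + 20\right) \frac{1}{156} = - \frac{13}{387} + \frac{1}{34} \left(- \frac{1}{20}\right) 11 \cdot \frac{1}{156} = - \frac{13}{387} - \frac{11}{106080} = - \frac{461099}{13684320}$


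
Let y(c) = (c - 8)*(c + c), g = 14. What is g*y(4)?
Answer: -448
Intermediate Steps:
y(c) = 2*c*(-8 + c) (y(c) = (-8 + c)*(2*c) = 2*c*(-8 + c))
g*y(4) = 14*(2*4*(-8 + 4)) = 14*(2*4*(-4)) = 14*(-32) = -448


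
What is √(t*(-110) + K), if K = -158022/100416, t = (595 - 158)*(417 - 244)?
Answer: I*√145580651688662/4184 ≈ 2883.8*I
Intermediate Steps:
t = 75601 (t = 437*173 = 75601)
K = -26337/16736 (K = -158022*1/100416 = -26337/16736 ≈ -1.5737)
√(t*(-110) + K) = √(75601*(-110) - 26337/16736) = √(-8316110 - 26337/16736) = √(-139178443297/16736) = I*√145580651688662/4184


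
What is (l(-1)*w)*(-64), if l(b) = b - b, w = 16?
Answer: 0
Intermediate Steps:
l(b) = 0
(l(-1)*w)*(-64) = (0*16)*(-64) = 0*(-64) = 0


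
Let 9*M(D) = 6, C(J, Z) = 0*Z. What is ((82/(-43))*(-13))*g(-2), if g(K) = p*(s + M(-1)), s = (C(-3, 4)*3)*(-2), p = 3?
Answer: 2132/43 ≈ 49.581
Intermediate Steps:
C(J, Z) = 0
M(D) = ⅔ (M(D) = (⅑)*6 = ⅔)
s = 0 (s = (0*3)*(-2) = 0*(-2) = 0)
g(K) = 2 (g(K) = 3*(0 + ⅔) = 3*(⅔) = 2)
((82/(-43))*(-13))*g(-2) = ((82/(-43))*(-13))*2 = ((82*(-1/43))*(-13))*2 = -82/43*(-13)*2 = (1066/43)*2 = 2132/43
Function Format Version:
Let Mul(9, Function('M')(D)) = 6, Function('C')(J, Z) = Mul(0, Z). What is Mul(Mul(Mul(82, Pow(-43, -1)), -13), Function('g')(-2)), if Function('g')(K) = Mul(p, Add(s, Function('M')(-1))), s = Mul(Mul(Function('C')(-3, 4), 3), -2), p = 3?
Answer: Rational(2132, 43) ≈ 49.581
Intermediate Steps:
Function('C')(J, Z) = 0
Function('M')(D) = Rational(2, 3) (Function('M')(D) = Mul(Rational(1, 9), 6) = Rational(2, 3))
s = 0 (s = Mul(Mul(0, 3), -2) = Mul(0, -2) = 0)
Function('g')(K) = 2 (Function('g')(K) = Mul(3, Add(0, Rational(2, 3))) = Mul(3, Rational(2, 3)) = 2)
Mul(Mul(Mul(82, Pow(-43, -1)), -13), Function('g')(-2)) = Mul(Mul(Mul(82, Pow(-43, -1)), -13), 2) = Mul(Mul(Mul(82, Rational(-1, 43)), -13), 2) = Mul(Mul(Rational(-82, 43), -13), 2) = Mul(Rational(1066, 43), 2) = Rational(2132, 43)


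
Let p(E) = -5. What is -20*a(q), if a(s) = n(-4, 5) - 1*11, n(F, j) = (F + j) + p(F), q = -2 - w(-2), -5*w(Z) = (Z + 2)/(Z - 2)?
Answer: 300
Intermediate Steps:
w(Z) = -(2 + Z)/(5*(-2 + Z)) (w(Z) = -(Z + 2)/(5*(Z - 2)) = -(2 + Z)/(5*(-2 + Z)))
q = -2 (q = -2 - (-2 - 1*(-2))/(5*(-2 - 2)) = -2 - (-2 + 2)/(5*(-4)) = -2 - (-1)*0/(5*4) = -2 - 1*0 = -2 + 0 = -2)
n(F, j) = -5 + F + j (n(F, j) = (F + j) - 5 = -5 + F + j)
a(s) = -15 (a(s) = (-5 - 4 + 5) - 1*11 = -4 - 11 = -15)
-20*a(q) = -20*(-15) = 300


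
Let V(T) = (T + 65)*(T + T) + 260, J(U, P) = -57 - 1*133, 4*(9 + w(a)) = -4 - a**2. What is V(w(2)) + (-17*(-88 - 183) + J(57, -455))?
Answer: 3489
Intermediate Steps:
w(a) = -10 - a**2/4 (w(a) = -9 + (-4 - a**2)/4 = -9 + (-1 - a**2/4) = -10 - a**2/4)
J(U, P) = -190 (J(U, P) = -57 - 133 = -190)
V(T) = 260 + 2*T*(65 + T) (V(T) = (65 + T)*(2*T) + 260 = 2*T*(65 + T) + 260 = 260 + 2*T*(65 + T))
V(w(2)) + (-17*(-88 - 183) + J(57, -455)) = (260 + 2*(-10 - 1/4*2**2)**2 + 130*(-10 - 1/4*2**2)) + (-17*(-88 - 183) - 190) = (260 + 2*(-10 - 1/4*4)**2 + 130*(-10 - 1/4*4)) + (-17*(-271) - 190) = (260 + 2*(-10 - 1)**2 + 130*(-10 - 1)) + (4607 - 190) = (260 + 2*(-11)**2 + 130*(-11)) + 4417 = (260 + 2*121 - 1430) + 4417 = (260 + 242 - 1430) + 4417 = -928 + 4417 = 3489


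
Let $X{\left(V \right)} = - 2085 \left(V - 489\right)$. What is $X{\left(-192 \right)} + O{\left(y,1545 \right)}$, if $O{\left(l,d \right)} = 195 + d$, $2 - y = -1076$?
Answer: $1421625$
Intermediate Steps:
$y = 1078$ ($y = 2 - -1076 = 2 + 1076 = 1078$)
$X{\left(V \right)} = 1019565 - 2085 V$ ($X{\left(V \right)} = - 2085 \left(-489 + V\right) = 1019565 - 2085 V$)
$X{\left(-192 \right)} + O{\left(y,1545 \right)} = \left(1019565 - -400320\right) + \left(195 + 1545\right) = \left(1019565 + 400320\right) + 1740 = 1419885 + 1740 = 1421625$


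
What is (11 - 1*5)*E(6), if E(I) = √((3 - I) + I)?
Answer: 6*√3 ≈ 10.392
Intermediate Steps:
E(I) = √3
(11 - 1*5)*E(6) = (11 - 1*5)*√3 = (11 - 5)*√3 = 6*√3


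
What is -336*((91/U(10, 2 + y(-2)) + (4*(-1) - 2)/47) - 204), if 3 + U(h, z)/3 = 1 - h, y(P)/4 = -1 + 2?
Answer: 9790508/141 ≈ 69436.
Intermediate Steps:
y(P) = 4 (y(P) = 4*(-1 + 2) = 4*1 = 4)
U(h, z) = -6 - 3*h (U(h, z) = -9 + 3*(1 - h) = -9 + (3 - 3*h) = -6 - 3*h)
-336*((91/U(10, 2 + y(-2)) + (4*(-1) - 2)/47) - 204) = -336*((91/(-6 - 3*10) + (4*(-1) - 2)/47) - 204) = -336*((91/(-6 - 30) + (-4 - 2)*(1/47)) - 204) = -336*((91/(-36) - 6*1/47) - 204) = -336*((91*(-1/36) - 6/47) - 204) = -336*((-91/36 - 6/47) - 204) = -336*(-4493/1692 - 204) = -336*(-349661/1692) = 9790508/141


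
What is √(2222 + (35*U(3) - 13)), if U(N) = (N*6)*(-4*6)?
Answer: I*√12911 ≈ 113.63*I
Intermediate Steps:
U(N) = -144*N (U(N) = (6*N)*(-24) = -144*N)
√(2222 + (35*U(3) - 13)) = √(2222 + (35*(-144*3) - 13)) = √(2222 + (35*(-432) - 13)) = √(2222 + (-15120 - 13)) = √(2222 - 15133) = √(-12911) = I*√12911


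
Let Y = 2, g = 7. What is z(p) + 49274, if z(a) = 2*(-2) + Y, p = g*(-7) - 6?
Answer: 49272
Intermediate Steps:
p = -55 (p = 7*(-7) - 6 = -49 - 6 = -55)
z(a) = -2 (z(a) = 2*(-2) + 2 = -4 + 2 = -2)
z(p) + 49274 = -2 + 49274 = 49272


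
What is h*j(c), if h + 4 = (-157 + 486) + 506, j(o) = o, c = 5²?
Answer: 20775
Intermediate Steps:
c = 25
h = 831 (h = -4 + ((-157 + 486) + 506) = -4 + (329 + 506) = -4 + 835 = 831)
h*j(c) = 831*25 = 20775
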